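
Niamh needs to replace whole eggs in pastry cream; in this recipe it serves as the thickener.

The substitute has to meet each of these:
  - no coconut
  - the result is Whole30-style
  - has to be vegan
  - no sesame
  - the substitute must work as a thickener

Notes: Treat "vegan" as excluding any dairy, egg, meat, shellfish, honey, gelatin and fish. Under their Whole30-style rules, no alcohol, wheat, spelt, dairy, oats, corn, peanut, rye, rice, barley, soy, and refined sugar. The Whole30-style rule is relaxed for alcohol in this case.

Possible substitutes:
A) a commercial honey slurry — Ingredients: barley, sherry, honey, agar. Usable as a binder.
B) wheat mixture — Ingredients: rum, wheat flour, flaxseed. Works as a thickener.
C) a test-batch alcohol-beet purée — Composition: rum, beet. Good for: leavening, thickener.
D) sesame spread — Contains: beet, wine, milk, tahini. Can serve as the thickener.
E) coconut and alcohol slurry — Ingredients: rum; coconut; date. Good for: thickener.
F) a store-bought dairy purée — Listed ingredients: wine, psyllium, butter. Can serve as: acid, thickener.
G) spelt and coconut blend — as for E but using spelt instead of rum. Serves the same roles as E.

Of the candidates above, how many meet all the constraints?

A: not usable as a thickener; has honey, so not vegan (and 1 more) — reject
B: has wheat flour, so not Whole30-style — out
C: alcohol is permitted under the Whole30-style carve-out; nothing else excluded — valid
D: has milk, so not vegan; has milk, so not Whole30-style (and 1 more) — no
E: has coconut, so not coconut-free — out
F: has butter, so not vegan; has butter, so not Whole30-style — out
G: has spelt, so not Whole30-style; has coconut, so not coconut-free — no

1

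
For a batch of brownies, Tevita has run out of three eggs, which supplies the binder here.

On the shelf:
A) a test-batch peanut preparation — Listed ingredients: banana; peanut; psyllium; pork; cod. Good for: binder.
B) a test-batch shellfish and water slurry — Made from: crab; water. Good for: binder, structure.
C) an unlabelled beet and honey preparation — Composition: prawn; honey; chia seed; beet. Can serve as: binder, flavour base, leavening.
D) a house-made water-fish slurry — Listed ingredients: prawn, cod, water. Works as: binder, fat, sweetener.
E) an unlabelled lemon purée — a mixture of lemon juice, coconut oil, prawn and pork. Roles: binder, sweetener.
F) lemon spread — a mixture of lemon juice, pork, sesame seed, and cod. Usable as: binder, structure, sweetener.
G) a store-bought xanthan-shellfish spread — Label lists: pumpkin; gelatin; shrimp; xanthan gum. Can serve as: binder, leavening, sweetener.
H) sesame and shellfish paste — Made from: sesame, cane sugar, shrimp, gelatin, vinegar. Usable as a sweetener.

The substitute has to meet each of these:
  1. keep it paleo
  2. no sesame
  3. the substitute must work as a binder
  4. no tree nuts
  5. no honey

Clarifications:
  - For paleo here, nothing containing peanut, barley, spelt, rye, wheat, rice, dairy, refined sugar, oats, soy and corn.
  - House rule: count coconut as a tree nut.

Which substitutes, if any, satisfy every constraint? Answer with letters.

B, D, G

A: has peanut, so not paleo — no
B: only crab and water; none excluded — OK
C: has honey, so not honey-free — reject
D: every rule checks out — valid
E: has coconut oil, so not tree-nut-free — no
F: has sesame seed, so not sesame-free — reject
G: gelatin and shrimp etc. — none of it excluded — OK
H: not usable as a binder; has cane sugar, so not paleo (and 1 more) — reject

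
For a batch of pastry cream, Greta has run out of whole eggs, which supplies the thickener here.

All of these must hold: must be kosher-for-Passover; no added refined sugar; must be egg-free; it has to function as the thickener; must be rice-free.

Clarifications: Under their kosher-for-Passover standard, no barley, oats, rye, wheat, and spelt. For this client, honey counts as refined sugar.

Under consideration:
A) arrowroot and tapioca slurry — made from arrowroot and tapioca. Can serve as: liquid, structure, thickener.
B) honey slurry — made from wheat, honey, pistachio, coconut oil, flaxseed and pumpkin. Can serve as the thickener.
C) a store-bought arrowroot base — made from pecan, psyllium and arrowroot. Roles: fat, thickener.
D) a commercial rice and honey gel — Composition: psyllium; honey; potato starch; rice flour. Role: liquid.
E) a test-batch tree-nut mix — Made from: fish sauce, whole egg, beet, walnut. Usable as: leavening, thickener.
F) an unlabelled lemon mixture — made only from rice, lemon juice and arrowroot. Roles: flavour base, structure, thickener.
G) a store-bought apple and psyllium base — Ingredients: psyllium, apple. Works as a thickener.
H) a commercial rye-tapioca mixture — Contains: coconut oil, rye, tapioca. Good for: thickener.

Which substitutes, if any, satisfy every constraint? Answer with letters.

A: only arrowroot and tapioca; none excluded — keep
B: has wheat, so not kosher-for-Passover; has honey, so not no-added-sugar — no
C: only pecan, arrowroot, and psyllium; none excluded — keep
D: not usable as a thickener; has honey, so not no-added-sugar (and 1 more) — no
E: has whole egg, so not egg-free — reject
F: has rice, so not rice-free — no
G: only apple and psyllium; none excluded — OK
H: has rye, so not kosher-for-Passover — no

A, C, G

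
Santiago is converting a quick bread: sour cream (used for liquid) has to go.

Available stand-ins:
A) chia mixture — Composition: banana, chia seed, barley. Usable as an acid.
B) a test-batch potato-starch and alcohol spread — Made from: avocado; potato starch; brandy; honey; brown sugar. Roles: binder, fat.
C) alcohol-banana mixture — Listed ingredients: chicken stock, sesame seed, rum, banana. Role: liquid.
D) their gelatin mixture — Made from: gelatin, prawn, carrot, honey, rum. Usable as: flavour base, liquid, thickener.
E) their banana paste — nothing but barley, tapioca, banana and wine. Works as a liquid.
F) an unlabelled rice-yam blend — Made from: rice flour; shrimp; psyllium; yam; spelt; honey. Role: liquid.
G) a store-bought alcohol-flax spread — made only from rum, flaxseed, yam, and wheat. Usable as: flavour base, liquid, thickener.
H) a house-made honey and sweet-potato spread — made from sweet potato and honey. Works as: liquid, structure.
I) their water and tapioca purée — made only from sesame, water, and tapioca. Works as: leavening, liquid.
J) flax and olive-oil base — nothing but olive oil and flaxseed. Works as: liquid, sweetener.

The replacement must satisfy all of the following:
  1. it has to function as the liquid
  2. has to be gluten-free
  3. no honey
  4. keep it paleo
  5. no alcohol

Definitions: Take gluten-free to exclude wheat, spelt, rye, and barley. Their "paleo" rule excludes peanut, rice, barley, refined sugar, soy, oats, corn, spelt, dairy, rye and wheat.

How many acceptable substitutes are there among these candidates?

2

A: not usable as a liquid; has barley, so not gluten-free (and 1 more) — reject
B: not usable as a liquid; has brown sugar, so not paleo (and 2 more) — no
C: has rum, so not alcohol-free — reject
D: has rum, so not alcohol-free; has honey, so not honey-free — out
E: has barley, so not gluten-free; has barley, so not paleo (and 1 more) — reject
F: has spelt, so not gluten-free; has rice flour, so not paleo (and 1 more) — out
G: has wheat, so not gluten-free; has wheat, so not paleo (and 1 more) — reject
H: has honey, so not honey-free — reject
I: only sesame, tapioca, and water; none excluded — valid
J: only flaxseed and olive oil; none excluded — keep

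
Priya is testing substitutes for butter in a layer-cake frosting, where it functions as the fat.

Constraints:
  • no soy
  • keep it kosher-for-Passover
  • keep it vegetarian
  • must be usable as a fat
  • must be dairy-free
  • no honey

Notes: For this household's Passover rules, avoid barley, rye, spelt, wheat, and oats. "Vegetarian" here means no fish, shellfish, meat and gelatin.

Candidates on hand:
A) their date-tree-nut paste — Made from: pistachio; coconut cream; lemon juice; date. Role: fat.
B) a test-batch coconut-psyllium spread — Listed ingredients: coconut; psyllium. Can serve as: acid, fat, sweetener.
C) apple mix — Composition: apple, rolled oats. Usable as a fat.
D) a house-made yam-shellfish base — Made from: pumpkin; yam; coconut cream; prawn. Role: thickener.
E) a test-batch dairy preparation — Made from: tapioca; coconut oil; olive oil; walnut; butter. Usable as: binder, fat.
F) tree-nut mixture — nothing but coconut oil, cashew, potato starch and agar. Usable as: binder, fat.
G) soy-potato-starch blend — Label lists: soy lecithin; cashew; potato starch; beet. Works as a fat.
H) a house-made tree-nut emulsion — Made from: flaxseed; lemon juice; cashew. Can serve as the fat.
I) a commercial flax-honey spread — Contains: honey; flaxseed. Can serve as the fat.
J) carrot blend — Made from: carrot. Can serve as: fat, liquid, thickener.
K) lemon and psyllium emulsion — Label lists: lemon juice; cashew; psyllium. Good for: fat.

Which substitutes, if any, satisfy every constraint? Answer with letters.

A: no honey, no dairy — OK
B: nothing on the exclusion list — valid
C: has rolled oats, so not kosher-for-Passover — no
D: not usable as a fat; has prawn, so not vegetarian — out
E: has butter, so not dairy-free — no
F: works as a fat, no dairy, no soy — valid
G: has soy lecithin, so not soy-free — no
H: every rule checks out — valid
I: has honey, so not honey-free — reject
J: works as a fat, no honey, no soy — valid
K: no soy, no honey — OK

A, B, F, H, J, K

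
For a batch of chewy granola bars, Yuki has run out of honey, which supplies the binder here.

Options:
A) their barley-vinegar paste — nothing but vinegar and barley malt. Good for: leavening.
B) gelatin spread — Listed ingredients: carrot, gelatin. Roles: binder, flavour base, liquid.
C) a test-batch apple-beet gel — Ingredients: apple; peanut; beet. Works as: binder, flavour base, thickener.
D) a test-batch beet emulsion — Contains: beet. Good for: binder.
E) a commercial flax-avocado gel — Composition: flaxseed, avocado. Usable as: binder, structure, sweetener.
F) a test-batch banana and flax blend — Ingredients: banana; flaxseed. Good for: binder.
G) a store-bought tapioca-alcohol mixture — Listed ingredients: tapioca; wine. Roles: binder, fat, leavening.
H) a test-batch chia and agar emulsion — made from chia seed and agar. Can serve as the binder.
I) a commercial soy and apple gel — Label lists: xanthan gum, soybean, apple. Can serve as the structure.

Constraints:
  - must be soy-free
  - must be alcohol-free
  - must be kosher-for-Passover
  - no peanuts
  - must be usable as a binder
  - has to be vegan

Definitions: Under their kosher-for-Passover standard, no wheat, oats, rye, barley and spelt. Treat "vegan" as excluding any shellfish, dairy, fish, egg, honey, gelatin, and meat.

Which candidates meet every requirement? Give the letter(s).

A: not usable as a binder; has barley malt, so not kosher-for-Passover — out
B: has gelatin, so not vegan — reject
C: has peanut, so not peanut-free — no
D: only beet; none excluded — keep
E: nothing on the exclusion list — valid
F: vegan, no peanut — OK
G: has wine, so not alcohol-free — reject
H: works as a binder, no soy, no alcohol — keep
I: not usable as a binder; has soybean, so not soy-free — reject

D, E, F, H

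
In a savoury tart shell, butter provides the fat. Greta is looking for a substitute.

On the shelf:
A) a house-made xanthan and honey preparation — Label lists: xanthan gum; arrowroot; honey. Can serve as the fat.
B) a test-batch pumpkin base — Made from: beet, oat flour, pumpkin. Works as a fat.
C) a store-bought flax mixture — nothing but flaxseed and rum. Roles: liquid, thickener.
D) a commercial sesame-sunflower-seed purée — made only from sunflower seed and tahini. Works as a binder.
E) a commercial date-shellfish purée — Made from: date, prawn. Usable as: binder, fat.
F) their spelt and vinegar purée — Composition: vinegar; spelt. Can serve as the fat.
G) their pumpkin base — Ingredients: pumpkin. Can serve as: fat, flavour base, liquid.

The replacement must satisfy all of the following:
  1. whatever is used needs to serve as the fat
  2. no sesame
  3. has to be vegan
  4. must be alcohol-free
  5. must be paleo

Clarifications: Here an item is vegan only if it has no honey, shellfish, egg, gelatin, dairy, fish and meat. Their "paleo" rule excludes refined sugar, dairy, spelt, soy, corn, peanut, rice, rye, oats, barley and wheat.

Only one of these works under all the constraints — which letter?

G

A: has honey, so not vegan — out
B: has oat flour, so not paleo — reject
C: not usable as a fat; has rum, so not alcohol-free — out
D: not usable as a fat; has tahini, so not sesame-free — out
E: has prawn, so not vegan — no
F: has spelt, so not paleo — no
G: only pumpkin; none excluded — keep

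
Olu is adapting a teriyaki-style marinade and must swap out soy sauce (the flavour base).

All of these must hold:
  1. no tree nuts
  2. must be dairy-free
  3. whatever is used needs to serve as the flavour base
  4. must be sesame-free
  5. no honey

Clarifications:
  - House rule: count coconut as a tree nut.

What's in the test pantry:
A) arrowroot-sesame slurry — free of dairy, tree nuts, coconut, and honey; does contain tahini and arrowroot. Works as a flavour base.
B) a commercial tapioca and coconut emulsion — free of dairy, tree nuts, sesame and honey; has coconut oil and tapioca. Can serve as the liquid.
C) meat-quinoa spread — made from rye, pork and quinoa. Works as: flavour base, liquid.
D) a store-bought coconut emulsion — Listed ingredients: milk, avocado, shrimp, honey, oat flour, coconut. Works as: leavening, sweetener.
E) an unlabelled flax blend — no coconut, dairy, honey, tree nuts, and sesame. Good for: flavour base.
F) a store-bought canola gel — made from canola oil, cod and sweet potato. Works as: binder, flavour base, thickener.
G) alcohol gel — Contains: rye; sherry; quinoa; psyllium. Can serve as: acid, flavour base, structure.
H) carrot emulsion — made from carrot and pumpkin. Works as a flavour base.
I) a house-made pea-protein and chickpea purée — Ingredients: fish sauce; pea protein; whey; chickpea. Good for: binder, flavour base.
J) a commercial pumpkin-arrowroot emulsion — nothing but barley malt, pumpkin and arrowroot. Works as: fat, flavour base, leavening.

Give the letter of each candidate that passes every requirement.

A: has tahini, so not sesame-free — reject
B: not usable as a flavour base; has coconut oil, so not tree-nut-free — out
C: only pork, rye, and quinoa; none excluded — valid
D: not usable as a flavour base; has coconut, so not tree-nut-free (and 2 more) — no
E: no dairy, tree-nut-free — keep
F: no honey, no dairy — valid
G: sherry and rye etc. — none of it excluded — valid
H: only carrot and pumpkin; none excluded — keep
I: has whey, so not dairy-free — reject
J: no sesame, no dairy — valid

C, E, F, G, H, J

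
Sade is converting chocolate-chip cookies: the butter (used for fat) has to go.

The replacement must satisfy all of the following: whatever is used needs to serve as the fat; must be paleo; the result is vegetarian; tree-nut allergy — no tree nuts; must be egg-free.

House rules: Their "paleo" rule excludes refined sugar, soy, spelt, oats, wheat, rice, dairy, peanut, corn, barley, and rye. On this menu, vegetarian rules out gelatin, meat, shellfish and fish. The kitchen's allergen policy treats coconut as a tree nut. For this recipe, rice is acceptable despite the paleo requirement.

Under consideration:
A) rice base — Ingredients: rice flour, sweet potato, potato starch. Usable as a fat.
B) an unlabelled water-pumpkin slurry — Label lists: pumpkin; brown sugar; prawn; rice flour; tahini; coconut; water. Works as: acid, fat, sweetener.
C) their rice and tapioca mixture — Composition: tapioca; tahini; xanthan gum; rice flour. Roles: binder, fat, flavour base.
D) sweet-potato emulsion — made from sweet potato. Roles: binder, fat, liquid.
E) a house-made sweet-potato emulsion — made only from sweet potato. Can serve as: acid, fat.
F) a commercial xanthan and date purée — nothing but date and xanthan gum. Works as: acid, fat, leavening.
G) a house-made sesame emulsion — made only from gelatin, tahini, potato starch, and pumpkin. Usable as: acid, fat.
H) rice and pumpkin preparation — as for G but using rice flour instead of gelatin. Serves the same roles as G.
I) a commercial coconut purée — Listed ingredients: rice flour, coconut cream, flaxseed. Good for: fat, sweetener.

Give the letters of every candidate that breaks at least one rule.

B, G, I

A: rice is permitted under the paleo carve-out; nothing else excluded — keep
B: has brown sugar, so not paleo; has prawn, so not vegetarian (and 1 more) — reject
C: rice is permitted under the paleo carve-out; nothing else excluded — OK
D: tree-nut-free, no egg — valid
E: works as a fat, paleo, no egg — keep
F: paleo, vegetarian — OK
G: has gelatin, so not vegetarian — reject
H: rice is permitted under the paleo carve-out; nothing else excluded — keep
I: has coconut cream, so not tree-nut-free — out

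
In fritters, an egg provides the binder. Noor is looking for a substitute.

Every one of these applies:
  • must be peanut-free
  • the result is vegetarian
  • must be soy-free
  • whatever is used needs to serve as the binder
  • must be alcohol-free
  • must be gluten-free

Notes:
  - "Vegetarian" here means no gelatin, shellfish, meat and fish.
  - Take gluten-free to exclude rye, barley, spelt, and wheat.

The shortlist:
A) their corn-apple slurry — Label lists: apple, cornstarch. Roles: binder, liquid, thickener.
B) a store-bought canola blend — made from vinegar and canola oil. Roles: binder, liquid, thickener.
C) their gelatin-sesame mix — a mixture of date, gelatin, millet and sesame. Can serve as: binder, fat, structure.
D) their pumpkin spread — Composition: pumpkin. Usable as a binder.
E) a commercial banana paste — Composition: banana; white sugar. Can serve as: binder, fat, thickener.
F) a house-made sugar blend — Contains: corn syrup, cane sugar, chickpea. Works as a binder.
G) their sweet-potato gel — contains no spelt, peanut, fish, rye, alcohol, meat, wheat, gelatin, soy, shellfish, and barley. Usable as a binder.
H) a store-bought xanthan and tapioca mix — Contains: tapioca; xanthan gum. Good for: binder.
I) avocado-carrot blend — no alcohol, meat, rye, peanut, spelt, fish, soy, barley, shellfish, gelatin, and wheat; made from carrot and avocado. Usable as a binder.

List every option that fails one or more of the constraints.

C

A: only cornstarch and apple; none excluded — valid
B: only vinegar and canola oil; none excluded — keep
C: has gelatin, so not vegetarian — out
D: nothing on the exclusion list — OK
E: nothing on the exclusion list — OK
F: works as a binder, no peanut, gluten-free — OK
G: no alcohol, gluten-free — valid
H: nothing on the exclusion list — OK
I: every rule checks out — valid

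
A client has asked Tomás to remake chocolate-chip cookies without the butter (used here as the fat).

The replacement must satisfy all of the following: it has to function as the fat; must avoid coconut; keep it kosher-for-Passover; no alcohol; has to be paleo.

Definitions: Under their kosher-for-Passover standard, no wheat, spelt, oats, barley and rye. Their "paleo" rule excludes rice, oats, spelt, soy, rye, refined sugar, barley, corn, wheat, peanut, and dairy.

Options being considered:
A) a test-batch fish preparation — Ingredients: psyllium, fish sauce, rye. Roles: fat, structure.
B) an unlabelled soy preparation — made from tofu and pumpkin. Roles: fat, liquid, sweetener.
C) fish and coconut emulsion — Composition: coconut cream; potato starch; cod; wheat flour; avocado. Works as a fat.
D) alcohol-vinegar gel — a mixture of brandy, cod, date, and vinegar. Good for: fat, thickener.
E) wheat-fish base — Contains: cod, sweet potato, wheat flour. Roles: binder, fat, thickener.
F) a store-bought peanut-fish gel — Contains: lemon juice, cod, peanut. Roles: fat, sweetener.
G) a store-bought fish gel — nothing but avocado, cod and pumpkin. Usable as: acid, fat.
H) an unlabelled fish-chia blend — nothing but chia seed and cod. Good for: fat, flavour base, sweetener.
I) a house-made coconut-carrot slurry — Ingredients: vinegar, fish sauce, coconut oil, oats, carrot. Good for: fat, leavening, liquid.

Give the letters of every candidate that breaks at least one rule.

A: has rye, so not kosher-for-Passover; has rye, so not paleo — out
B: has tofu, so not paleo — reject
C: has wheat flour, so not kosher-for-Passover; has wheat flour, so not paleo (and 1 more) — reject
D: has brandy, so not alcohol-free — reject
E: has wheat flour, so not kosher-for-Passover; has wheat flour, so not paleo — no
F: has peanut, so not paleo — out
G: only cod, avocado and pumpkin; none excluded — OK
H: only cod and chia seed; none excluded — keep
I: has oats, so not kosher-for-Passover; has oats, so not paleo (and 1 more) — out

A, B, C, D, E, F, I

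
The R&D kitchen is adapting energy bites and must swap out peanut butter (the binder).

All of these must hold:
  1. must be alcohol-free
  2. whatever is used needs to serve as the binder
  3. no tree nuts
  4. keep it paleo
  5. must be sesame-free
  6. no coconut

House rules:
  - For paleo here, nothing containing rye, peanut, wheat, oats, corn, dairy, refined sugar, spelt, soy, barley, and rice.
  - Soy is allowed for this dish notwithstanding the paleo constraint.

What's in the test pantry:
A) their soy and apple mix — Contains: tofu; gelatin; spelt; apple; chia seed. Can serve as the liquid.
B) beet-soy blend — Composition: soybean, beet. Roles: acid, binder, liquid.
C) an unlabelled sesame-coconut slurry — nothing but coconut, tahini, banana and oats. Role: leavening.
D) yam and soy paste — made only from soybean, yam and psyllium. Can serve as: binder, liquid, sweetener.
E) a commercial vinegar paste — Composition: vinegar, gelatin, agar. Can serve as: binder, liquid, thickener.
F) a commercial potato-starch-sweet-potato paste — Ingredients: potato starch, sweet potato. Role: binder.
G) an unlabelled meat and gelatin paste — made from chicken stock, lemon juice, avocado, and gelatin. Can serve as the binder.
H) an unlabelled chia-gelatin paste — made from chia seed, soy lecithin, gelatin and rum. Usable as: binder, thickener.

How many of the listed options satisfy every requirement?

5

A: not usable as a binder; has spelt, so not paleo — reject
B: soy is permitted under the paleo carve-out; nothing else excluded — keep
C: not usable as a binder; has oats, so not paleo (and 2 more) — no
D: soy is permitted under the paleo carve-out; nothing else excluded — OK
E: paleo, no coconut — OK
F: only sweet potato and potato starch; none excluded — valid
G: gelatin and chicken stock etc. — none of it excluded — valid
H: has rum, so not alcohol-free — reject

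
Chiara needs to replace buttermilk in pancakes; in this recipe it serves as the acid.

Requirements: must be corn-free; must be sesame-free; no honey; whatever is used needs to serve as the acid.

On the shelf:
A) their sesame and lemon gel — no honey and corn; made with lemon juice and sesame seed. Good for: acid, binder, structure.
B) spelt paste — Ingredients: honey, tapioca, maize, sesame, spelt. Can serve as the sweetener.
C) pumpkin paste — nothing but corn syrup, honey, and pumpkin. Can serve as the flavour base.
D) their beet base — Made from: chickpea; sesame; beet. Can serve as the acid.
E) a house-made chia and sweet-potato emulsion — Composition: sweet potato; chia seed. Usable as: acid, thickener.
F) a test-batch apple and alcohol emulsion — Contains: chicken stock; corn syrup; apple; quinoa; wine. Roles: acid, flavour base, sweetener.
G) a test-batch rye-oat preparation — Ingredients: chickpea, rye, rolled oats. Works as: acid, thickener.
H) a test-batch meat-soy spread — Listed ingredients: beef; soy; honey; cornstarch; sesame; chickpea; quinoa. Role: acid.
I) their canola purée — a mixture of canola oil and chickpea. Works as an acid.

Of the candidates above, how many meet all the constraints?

3

A: has sesame seed, so not sesame-free — out
B: not usable as an acid; has sesame, so not sesame-free (and 2 more) — out
C: not usable as an acid; has corn syrup, so not corn-free (and 1 more) — out
D: has sesame, so not sesame-free — reject
E: no honey, no corn — valid
F: has corn syrup, so not corn-free — out
G: only rolled oats, rye and chickpea; none excluded — keep
H: has sesame, so not sesame-free; has cornstarch, so not corn-free (and 1 more) — reject
I: no sesame, no honey — valid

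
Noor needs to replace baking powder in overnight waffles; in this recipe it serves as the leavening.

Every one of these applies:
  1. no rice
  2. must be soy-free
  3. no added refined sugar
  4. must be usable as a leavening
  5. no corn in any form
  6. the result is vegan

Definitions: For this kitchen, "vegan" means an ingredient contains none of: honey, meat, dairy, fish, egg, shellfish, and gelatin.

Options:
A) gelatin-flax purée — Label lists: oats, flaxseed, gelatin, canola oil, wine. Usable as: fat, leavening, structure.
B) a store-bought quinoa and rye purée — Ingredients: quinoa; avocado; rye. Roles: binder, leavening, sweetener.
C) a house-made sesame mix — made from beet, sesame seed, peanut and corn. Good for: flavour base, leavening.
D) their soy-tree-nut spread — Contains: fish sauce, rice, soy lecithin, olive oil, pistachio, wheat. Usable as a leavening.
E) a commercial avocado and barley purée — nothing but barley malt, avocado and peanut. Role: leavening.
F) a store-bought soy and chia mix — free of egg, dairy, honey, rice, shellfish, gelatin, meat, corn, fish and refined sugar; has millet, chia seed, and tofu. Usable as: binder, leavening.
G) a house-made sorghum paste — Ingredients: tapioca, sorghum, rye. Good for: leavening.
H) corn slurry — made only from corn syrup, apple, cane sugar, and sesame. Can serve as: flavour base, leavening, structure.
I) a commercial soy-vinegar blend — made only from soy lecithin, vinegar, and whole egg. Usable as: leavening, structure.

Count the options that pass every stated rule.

A: has gelatin, so not vegan — reject
B: only rye, quinoa and avocado; none excluded — OK
C: has corn, so not corn-free — no
D: has fish sauce, so not vegan; has rice, so not rice-free (and 1 more) — no
E: no corn, no soy — keep
F: has tofu, so not soy-free — out
G: only rye, sorghum and tapioca; none excluded — valid
H: has corn syrup, so not corn-free; has cane sugar, so not no-added-sugar — no
I: has whole egg, so not vegan; has soy lecithin, so not soy-free — no

3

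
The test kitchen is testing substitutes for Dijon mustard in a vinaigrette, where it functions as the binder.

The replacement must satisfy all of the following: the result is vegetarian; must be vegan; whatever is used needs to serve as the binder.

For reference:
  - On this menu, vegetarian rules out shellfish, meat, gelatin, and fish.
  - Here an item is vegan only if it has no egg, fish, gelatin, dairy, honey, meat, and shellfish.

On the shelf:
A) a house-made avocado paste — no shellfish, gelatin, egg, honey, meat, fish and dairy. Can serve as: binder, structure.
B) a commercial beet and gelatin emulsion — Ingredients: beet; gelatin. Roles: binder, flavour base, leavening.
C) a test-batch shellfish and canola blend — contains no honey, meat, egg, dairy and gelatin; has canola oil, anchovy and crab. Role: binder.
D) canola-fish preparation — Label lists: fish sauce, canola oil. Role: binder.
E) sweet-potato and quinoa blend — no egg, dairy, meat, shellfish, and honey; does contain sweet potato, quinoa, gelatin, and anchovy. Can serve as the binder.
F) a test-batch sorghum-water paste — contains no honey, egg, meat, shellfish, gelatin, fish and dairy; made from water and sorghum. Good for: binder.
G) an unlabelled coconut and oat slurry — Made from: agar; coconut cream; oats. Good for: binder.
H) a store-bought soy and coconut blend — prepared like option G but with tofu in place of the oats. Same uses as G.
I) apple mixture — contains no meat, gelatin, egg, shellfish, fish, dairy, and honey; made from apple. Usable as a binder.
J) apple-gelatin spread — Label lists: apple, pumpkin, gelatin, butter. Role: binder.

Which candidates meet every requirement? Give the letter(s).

A, F, G, H, I

A: vegetarian, vegan — OK
B: has gelatin, so not vegetarian; has gelatin, so not vegan — out
C: has anchovy, so not vegetarian; has anchovy, so not vegan — out
D: has fish sauce, so not vegetarian; has fish sauce, so not vegan — out
E: has anchovy, so not vegetarian; has anchovy, so not vegan — no
F: nothing on the exclusion list — OK
G: nothing on the exclusion list — valid
H: only coconut cream, tofu, and agar; none excluded — valid
I: vegan, vegetarian — OK
J: has gelatin, so not vegetarian; has butter, so not vegan — out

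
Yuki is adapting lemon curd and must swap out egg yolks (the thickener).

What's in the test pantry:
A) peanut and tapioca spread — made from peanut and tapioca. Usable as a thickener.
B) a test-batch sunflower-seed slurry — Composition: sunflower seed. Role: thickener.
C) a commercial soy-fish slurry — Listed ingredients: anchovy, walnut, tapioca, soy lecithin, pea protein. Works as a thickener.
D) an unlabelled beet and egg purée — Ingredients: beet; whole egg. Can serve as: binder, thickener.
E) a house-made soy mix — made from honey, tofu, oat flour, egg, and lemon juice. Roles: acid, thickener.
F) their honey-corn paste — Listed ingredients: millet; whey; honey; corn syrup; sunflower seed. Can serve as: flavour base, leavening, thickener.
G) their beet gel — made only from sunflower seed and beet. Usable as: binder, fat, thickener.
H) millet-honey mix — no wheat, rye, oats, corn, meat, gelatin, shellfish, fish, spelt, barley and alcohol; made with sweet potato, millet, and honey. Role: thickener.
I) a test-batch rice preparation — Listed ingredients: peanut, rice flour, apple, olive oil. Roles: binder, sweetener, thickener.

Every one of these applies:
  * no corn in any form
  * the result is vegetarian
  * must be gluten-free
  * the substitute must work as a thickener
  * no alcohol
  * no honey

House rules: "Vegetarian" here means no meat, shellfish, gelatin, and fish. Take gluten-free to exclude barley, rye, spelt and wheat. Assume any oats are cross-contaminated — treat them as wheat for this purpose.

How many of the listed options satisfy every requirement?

A: only peanut and tapioca; none excluded — OK
B: works as a thickener, no corn, no alcohol — valid
C: has anchovy, so not vegetarian — no
D: every rule checks out — keep
E: has oat flour, so not gluten-free; has honey, so not honey-free — no
F: has corn syrup, so not corn-free; has honey, so not honey-free — out
G: all constraints satisfied — keep
H: has honey, so not honey-free — out
I: peanut and rice flour etc. — none of it excluded — keep

5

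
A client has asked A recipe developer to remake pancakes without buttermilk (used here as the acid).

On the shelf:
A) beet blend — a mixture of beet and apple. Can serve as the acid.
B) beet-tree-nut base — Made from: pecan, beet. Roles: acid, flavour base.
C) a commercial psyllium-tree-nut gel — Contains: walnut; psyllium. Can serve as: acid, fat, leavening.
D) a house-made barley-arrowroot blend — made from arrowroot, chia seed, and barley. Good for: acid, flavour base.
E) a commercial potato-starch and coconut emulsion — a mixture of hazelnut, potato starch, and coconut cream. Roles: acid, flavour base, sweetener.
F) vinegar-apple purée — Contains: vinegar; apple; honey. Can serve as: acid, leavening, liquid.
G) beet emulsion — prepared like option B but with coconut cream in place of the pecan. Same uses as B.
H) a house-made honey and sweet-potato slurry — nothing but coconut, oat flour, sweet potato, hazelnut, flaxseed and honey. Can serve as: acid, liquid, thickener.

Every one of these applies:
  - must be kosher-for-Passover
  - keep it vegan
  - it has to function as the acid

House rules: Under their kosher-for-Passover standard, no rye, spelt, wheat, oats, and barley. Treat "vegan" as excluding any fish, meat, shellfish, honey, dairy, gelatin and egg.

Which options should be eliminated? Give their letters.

D, F, H

A: nothing on the exclusion list — valid
B: nothing on the exclusion list — valid
C: kosher-for-Passover, vegan — keep
D: has barley, so not kosher-for-Passover — out
E: only coconut cream, hazelnut, and potato starch; none excluded — valid
F: has honey, so not vegan — no
G: all constraints satisfied — keep
H: has oat flour, so not kosher-for-Passover; has honey, so not vegan — no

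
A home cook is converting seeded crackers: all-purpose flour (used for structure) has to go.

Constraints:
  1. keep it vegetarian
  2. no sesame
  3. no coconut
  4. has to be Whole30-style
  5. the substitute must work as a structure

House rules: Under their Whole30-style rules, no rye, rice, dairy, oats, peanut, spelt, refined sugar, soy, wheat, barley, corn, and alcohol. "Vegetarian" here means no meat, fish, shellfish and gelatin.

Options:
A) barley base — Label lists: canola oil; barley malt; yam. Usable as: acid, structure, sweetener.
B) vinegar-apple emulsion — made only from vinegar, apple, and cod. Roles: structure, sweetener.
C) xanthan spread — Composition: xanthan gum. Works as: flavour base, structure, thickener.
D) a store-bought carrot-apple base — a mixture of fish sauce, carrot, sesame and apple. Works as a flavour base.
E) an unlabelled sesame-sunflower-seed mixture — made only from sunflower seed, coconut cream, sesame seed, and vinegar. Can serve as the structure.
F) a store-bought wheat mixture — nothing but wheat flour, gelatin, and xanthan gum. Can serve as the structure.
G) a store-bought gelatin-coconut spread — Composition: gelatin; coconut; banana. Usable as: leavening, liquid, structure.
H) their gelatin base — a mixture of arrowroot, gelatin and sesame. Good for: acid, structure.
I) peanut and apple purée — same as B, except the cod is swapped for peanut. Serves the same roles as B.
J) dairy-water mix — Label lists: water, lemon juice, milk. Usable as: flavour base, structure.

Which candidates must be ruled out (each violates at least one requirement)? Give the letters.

A, B, D, E, F, G, H, I, J

A: has barley malt, so not Whole30-style — out
B: has cod, so not vegetarian — no
C: works as a structure, no coconut, Whole30-style — valid
D: not usable as a structure; has fish sauce, so not vegetarian (and 1 more) — no
E: has sesame seed, so not sesame-free; has coconut cream, so not coconut-free — no
F: has wheat flour, so not Whole30-style; has gelatin, so not vegetarian — out
G: has gelatin, so not vegetarian; has coconut, so not coconut-free — reject
H: has gelatin, so not vegetarian; has sesame, so not sesame-free — no
I: has peanut, so not Whole30-style — no
J: has milk, so not Whole30-style — out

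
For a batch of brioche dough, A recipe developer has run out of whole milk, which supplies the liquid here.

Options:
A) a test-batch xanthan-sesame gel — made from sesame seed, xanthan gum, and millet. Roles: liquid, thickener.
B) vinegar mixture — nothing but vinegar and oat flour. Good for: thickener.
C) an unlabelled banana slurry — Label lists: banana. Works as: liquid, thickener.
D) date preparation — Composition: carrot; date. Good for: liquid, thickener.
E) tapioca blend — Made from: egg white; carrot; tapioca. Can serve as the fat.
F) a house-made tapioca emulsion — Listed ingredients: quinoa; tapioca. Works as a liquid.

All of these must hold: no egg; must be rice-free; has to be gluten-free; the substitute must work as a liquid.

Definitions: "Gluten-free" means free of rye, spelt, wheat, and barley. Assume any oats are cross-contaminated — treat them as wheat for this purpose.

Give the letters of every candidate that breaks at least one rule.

B, E

A: only sesame seed, millet and xanthan gum; none excluded — valid
B: not usable as a liquid; has oat flour, so not gluten-free — no
C: every rule checks out — valid
D: works as a liquid, no egg, no rice — OK
E: not usable as a liquid; has egg white, so not egg-free — no
F: only tapioca and quinoa; none excluded — keep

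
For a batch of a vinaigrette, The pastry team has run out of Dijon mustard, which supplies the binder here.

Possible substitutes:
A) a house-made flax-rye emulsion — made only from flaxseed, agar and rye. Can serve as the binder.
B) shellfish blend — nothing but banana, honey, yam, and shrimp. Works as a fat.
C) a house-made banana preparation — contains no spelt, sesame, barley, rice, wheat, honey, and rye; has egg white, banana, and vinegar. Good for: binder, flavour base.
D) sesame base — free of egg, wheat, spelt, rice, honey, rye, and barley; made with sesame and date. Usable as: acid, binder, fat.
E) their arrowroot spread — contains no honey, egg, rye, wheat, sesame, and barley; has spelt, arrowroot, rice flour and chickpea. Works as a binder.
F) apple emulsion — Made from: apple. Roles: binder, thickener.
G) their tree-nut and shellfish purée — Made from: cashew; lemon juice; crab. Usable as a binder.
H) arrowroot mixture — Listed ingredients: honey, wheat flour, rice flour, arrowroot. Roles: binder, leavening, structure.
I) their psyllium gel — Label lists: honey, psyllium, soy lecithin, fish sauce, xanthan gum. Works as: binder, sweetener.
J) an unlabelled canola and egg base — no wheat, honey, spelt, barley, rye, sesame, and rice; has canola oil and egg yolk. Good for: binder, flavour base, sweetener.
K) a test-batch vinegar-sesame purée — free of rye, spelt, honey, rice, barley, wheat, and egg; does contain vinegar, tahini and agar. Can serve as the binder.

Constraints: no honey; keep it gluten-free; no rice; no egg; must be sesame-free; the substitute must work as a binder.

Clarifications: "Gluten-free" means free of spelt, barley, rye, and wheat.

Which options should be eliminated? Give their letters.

A, B, C, D, E, H, I, J, K

A: has rye, so not gluten-free — out
B: not usable as a binder; has honey, so not honey-free — out
C: has egg white, so not egg-free — reject
D: has sesame, so not sesame-free — out
E: has spelt, so not gluten-free; has rice flour, so not rice-free — no
F: works as a binder, gluten-free, no sesame — valid
G: only crab, cashew, and lemon juice; none excluded — keep
H: has wheat flour, so not gluten-free; has honey, so not honey-free (and 1 more) — no
I: has honey, so not honey-free — no
J: has egg yolk, so not egg-free — reject
K: has tahini, so not sesame-free — out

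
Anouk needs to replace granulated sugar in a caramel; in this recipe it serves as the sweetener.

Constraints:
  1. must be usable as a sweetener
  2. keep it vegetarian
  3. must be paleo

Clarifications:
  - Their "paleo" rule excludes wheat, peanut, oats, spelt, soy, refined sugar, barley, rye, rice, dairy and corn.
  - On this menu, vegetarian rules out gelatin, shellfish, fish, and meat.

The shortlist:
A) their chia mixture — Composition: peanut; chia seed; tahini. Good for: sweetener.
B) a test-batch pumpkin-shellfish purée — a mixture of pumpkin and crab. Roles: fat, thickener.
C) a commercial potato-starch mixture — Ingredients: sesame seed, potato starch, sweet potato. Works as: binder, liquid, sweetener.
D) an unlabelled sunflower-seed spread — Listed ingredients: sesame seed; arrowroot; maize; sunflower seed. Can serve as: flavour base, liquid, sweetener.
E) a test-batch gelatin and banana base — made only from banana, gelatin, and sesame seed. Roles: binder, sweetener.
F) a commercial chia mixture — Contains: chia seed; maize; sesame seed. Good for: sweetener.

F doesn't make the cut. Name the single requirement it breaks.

paleo

usable as a sweetener: satisfied
paleo: has maize — fails
vegetarian: satisfied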